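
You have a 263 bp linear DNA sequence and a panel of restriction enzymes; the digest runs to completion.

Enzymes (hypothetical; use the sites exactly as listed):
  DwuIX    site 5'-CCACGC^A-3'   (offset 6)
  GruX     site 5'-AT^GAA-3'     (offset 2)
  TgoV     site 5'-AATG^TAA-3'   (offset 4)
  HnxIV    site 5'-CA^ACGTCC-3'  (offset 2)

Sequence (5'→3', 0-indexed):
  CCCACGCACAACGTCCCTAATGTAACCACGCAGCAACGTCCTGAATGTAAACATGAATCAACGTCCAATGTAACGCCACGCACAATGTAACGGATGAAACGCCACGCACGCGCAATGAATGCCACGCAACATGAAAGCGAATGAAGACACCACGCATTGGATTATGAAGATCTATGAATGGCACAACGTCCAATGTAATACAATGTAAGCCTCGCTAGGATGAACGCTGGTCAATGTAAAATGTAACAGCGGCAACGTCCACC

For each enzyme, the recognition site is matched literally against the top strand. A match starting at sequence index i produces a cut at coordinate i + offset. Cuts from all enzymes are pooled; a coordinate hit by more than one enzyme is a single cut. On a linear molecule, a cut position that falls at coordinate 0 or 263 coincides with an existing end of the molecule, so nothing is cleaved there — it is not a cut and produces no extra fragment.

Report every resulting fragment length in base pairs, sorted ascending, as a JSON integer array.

[3,4,5,6,6,7,7,7,8,9,9,9,10,10,10,10,10,10,10,11,11,11,12,12,12,13,15,16]

Per-enzyme occurrences:
  DwuIX (CCACGCA, off=6): starts [1, 25, 75, 101, 121, 149] → cuts [7, 31, 81, 107, 127, 155]
  GruX (ATGAA, off=2): starts [52, 93, 114, 130, 140, 163, 173, 219] → cuts [54, 95, 116, 132, 142, 165, 175, 221]
  TgoV (AATGTAA, off=4): starts [18, 43, 66, 83, 191, 201, 232, 239] → cuts [22, 47, 70, 87, 195, 205, 236, 243]
  HnxIV (CAACGTCC, off=2): starts [8, 33, 58, 183, 252] → cuts [10, 35, 60, 185, 254]

Pooled cuts: [7, 10, 22, 31, 35, 47, 54, 60, 70, 81, 87, 95, 107, 116, 127, 132, 142, 155, 165, 175, 185, 195, 205, 221, 236, 243, 254]

Fragments:
  [0,7): 7 bp
  [7,10): 3 bp
  [10,22): 12 bp
  [22,31): 9 bp
  [31,35): 4 bp
  [35,47): 12 bp
  [47,54): 7 bp
  [54,60): 6 bp
  [60,70): 10 bp
  [70,81): 11 bp
  [81,87): 6 bp
  [87,95): 8 bp
  [95,107): 12 bp
  [107,116): 9 bp
  [116,127): 11 bp
  [127,132): 5 bp
  [132,142): 10 bp
  [142,155): 13 bp
  [155,165): 10 bp
  [165,175): 10 bp
  [175,185): 10 bp
  [185,195): 10 bp
  [195,205): 10 bp
  [205,221): 16 bp
  [221,236): 15 bp
  [236,243): 7 bp
  [243,254): 11 bp
  [254,263): 9 bp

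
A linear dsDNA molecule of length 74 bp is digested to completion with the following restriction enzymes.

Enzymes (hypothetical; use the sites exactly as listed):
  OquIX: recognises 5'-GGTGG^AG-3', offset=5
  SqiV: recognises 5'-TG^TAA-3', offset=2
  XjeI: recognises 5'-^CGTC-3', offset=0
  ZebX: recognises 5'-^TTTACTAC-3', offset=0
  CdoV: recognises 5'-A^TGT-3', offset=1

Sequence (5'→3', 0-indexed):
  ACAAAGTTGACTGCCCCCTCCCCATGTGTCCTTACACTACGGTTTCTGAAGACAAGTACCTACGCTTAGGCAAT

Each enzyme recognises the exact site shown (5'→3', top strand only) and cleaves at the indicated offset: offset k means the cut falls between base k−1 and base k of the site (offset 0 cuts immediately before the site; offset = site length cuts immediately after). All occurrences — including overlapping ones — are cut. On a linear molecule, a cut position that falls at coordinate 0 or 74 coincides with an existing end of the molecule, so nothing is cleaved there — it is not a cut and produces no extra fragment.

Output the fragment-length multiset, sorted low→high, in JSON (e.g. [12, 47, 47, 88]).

[24,50]

Site scan:
  OquIX (GGTGGAG, off=5): no sites
  SqiV (TGTAA, off=2): no sites
  XjeI (CGTC, off=0): no sites
  ZebX (TTTACTAC, off=0): no sites
  CdoV ATGT/1: at [23] ⇒ [24]

All cut coordinates (distinct, sorted): [24]

Fragments:
  [0,24): 24 bp
  [24,74): 50 bp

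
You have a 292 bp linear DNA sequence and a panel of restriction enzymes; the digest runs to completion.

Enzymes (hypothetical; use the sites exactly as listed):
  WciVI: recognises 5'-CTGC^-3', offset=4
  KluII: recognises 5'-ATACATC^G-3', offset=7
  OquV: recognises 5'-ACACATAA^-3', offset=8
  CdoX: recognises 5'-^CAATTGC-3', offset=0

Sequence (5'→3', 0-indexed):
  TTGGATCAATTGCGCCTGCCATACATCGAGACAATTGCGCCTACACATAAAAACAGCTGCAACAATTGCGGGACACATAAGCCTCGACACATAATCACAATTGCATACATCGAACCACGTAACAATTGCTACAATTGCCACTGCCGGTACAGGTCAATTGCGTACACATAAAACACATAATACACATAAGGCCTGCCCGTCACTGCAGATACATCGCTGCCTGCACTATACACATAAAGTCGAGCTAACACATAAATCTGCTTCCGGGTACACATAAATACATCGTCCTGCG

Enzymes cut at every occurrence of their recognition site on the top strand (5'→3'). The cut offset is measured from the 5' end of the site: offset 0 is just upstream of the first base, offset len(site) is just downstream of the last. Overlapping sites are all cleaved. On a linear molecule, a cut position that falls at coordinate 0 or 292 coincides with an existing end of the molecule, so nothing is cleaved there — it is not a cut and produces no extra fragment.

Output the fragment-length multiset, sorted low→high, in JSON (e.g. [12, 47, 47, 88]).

[1,2,3,4,4,5,6,6,7,7,7,8,9,9,9,9,10,10,10,11,13,13,13,14,14,16,17,18,18,19]

Site scan:
  WciVI (CTGC, off=4): starts [15, 56, 140, 192, 202, 216, 220, 257, 287] → cuts [19, 60, 144, 196, 206, 220, 224, 261, 291]
  KluII (ATACATCG, off=7): starts [20, 104, 208, 277] → cuts [27, 111, 215, 284]
  OquV (ACACATAA, off=8): starts [42, 72, 86, 163, 172, 181, 229, 247, 269] → cuts [50, 80, 94, 171, 180, 189, 237, 255, 277]
  CdoX (CAATTGC, off=0): starts [6, 31, 62, 97, 122, 131, 154] → cuts [6, 31, 62, 97, 122, 131, 154]

All cut coordinates (distinct, sorted): [6, 19, 27, 31, 50, 60, 62, 80, 94, 97, 111, 122, 131, 144, 154, 171, 180, 189, 196, 206, 215, 220, 224, 237, 255, 261, 277, 284, 291]

Fragments:
  [0,6): 6 bp
  [6,19): 13 bp
  [19,27): 8 bp
  [27,31): 4 bp
  [31,50): 19 bp
  [50,60): 10 bp
  [60,62): 2 bp
  [62,80): 18 bp
  [80,94): 14 bp
  [94,97): 3 bp
  [97,111): 14 bp
  [111,122): 11 bp
  [122,131): 9 bp
  [131,144): 13 bp
  [144,154): 10 bp
  [154,171): 17 bp
  [171,180): 9 bp
  [180,189): 9 bp
  [189,196): 7 bp
  [196,206): 10 bp
  [206,215): 9 bp
  [215,220): 5 bp
  [220,224): 4 bp
  [224,237): 13 bp
  [237,255): 18 bp
  [255,261): 6 bp
  [261,277): 16 bp
  [277,284): 7 bp
  [284,291): 7 bp
  [291,292): 1 bp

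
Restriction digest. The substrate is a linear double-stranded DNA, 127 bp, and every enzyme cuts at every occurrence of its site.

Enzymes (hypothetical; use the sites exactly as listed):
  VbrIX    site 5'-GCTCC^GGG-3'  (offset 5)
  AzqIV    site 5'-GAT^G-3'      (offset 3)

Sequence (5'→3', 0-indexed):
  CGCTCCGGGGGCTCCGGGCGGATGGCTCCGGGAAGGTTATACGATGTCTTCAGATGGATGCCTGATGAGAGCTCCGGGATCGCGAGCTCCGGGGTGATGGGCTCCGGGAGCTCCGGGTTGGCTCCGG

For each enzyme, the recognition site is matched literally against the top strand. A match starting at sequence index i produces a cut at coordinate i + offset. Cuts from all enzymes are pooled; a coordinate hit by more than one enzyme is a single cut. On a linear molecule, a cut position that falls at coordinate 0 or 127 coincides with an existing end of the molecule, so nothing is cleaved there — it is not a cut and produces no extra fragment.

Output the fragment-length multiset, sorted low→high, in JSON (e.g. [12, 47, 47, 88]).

[4,6,6,7,7,8,8,9,9,9,10,13,15,16]

Site scan:
  VbrIX GCTCCGGG/5: at [1, 10, 24, 70, 85, 100, 109] ⇒ [6, 15, 29, 75, 90, 105, 114]
  AzqIV GATG/3: at [20, 42, 52, 56, 63, 95] ⇒ [23, 45, 55, 59, 66, 98]

All cut coordinates (distinct, sorted): [6, 15, 23, 29, 45, 55, 59, 66, 75, 90, 98, 105, 114]

Fragments:
  [0,6): 6 bp
  [6,15): 9 bp
  [15,23): 8 bp
  [23,29): 6 bp
  [29,45): 16 bp
  [45,55): 10 bp
  [55,59): 4 bp
  [59,66): 7 bp
  [66,75): 9 bp
  [75,90): 15 bp
  [90,98): 8 bp
  [98,105): 7 bp
  [105,114): 9 bp
  [114,127): 13 bp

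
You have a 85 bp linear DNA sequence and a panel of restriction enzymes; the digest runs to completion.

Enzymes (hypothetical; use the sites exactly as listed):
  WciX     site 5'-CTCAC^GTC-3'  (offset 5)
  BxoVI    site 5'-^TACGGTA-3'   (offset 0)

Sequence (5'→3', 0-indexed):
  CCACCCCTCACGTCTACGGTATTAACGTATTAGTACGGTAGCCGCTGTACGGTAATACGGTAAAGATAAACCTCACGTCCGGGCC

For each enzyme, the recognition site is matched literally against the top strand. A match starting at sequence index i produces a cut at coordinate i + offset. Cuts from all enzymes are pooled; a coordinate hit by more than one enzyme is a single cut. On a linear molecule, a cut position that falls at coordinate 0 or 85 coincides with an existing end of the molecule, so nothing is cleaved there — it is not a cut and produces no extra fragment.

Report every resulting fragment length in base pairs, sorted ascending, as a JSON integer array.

Site scan:
  WciX CTCACGTC/5: at [6, 71] ⇒ [11, 76]
  BxoVI TACGGTA/0: at [14, 33, 47, 55] ⇒ [14, 33, 47, 55]

Pooled cuts: [11, 14, 33, 47, 55, 76]

Fragment lengths:
  [0,11): 11 bp
  [11,14): 3 bp
  [14,33): 19 bp
  [33,47): 14 bp
  [47,55): 8 bp
  [55,76): 21 bp
  [76,85): 9 bp

[3,8,9,11,14,19,21]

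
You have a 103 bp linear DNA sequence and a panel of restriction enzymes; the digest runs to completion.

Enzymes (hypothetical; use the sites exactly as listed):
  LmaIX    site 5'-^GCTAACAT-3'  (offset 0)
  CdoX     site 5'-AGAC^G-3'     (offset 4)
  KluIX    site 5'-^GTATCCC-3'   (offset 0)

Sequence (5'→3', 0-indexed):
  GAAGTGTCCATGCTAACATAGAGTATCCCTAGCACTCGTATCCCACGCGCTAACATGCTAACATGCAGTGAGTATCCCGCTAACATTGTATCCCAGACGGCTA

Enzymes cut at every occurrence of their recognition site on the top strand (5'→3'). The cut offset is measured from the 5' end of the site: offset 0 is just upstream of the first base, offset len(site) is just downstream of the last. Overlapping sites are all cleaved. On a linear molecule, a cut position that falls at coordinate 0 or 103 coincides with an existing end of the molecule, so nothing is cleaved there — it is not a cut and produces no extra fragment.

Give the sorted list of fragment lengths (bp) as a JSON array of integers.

Site scan:
  LmaIX (GCTAACAT, off=0): starts [11, 48, 56, 78] → cuts [11, 48, 56, 78]
  CdoX (AGACG, off=4): starts [94] → cuts [98]
  KluIX (GTATCCC, off=0): starts [22, 37, 71, 87] → cuts [22, 37, 71, 87]

Pooled cuts: [11, 22, 37, 48, 56, 71, 78, 87, 98]

Fragment lengths:
  [0,11): 11 bp
  [11,22): 11 bp
  [22,37): 15 bp
  [37,48): 11 bp
  [48,56): 8 bp
  [56,71): 15 bp
  [71,78): 7 bp
  [78,87): 9 bp
  [87,98): 11 bp
  [98,103): 5 bp

[5,7,8,9,11,11,11,11,15,15]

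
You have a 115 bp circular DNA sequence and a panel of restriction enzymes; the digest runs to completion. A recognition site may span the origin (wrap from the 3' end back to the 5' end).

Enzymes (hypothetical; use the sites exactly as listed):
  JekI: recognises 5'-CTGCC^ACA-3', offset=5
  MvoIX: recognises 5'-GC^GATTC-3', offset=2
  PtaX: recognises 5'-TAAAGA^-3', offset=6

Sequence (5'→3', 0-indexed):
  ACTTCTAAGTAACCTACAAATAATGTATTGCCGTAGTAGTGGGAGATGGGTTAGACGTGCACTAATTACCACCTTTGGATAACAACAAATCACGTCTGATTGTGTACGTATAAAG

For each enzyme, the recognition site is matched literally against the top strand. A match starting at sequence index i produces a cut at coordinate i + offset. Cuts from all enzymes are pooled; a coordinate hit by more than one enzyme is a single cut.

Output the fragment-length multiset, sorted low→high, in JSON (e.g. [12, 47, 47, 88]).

[115]

Per-enzyme occurrences:
  JekI (CTGCCACA, off=5): no sites
  MvoIX (GCGATTC, off=2): no sites
  PtaX (TAAAGA, off=6): starts [110] → cuts [1]

All cut coordinates (distinct, sorted): [1]

Fragments:
  1→1 (wrap): 115-1+1 = 115 bp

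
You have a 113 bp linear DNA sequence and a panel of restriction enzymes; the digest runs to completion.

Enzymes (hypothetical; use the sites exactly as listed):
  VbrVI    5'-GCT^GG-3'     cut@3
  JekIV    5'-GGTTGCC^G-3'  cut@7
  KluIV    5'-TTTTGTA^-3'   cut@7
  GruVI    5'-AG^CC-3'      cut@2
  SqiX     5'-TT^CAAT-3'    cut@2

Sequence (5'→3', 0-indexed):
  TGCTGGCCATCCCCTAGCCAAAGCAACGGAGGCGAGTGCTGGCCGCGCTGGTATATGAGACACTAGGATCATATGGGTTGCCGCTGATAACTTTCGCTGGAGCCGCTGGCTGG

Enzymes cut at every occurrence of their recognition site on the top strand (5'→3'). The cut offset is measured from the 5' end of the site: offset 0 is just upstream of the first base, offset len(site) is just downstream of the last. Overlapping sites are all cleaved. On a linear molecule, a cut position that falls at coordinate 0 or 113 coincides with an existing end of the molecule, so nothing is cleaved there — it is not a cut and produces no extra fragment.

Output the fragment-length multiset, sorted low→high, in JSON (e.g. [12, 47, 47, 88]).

Scan for sites:
  VbrVI (GCTGG, off=3): starts [1, 37, 46, 95, 104, 108] → cuts [4, 40, 49, 98, 107, 111]
  JekIV (GGTTGCCG, off=7): starts [75] → cuts [82]
  KluIV (TTTTGTA, off=7): no sites
  GruVI (AGCC, off=2): starts [15, 100] → cuts [17, 102]
  SqiX (TTCAAT, off=2): no sites

Pooled cuts: [4, 17, 40, 49, 82, 98, 102, 107, 111]

Fragments:
  [0,4): 4 bp
  [4,17): 13 bp
  [17,40): 23 bp
  [40,49): 9 bp
  [49,82): 33 bp
  [82,98): 16 bp
  [98,102): 4 bp
  [102,107): 5 bp
  [107,111): 4 bp
  [111,113): 2 bp

[2,4,4,4,5,9,13,16,23,33]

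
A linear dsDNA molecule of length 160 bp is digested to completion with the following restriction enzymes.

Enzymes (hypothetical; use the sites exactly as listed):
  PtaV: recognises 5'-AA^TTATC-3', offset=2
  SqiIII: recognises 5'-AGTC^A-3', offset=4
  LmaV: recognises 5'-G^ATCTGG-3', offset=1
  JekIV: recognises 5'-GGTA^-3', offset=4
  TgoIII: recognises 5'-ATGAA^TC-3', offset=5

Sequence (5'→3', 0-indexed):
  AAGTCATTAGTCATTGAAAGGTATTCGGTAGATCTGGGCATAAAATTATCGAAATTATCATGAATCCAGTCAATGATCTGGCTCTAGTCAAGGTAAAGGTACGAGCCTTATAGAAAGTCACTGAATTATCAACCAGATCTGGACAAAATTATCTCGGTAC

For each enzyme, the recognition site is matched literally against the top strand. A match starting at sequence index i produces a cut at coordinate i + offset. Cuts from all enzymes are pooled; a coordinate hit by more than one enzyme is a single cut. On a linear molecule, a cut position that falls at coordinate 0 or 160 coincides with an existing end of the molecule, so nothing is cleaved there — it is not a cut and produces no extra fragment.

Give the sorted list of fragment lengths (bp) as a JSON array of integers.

[1,1,4,5,6,6,6,7,7,7,9,10,11,11,11,12,14,14,18]

Per-enzyme occurrences:
  PtaV (AATTATC, off=2): starts [43, 52, 123, 146] → cuts [45, 54, 125, 148]
  SqiIII (AGTCA, off=4): starts [1, 8, 67, 85, 115] → cuts [5, 12, 71, 89, 119]
  LmaV (GATCTGG, off=1): starts [30, 74, 135] → cuts [31, 75, 136]
  JekIV (GGTA, off=4): starts [19, 26, 91, 97, 155] → cuts [23, 30, 95, 101, 159]
  TgoIII (ATGAATC, off=5): starts [59] → cuts [64]

All cut coordinates (distinct, sorted): [5, 12, 23, 30, 31, 45, 54, 64, 71, 75, 89, 95, 101, 119, 125, 136, 148, 159]

Fragment lengths:
  [0,5): 5 bp
  [5,12): 7 bp
  [12,23): 11 bp
  [23,30): 7 bp
  [30,31): 1 bp
  [31,45): 14 bp
  [45,54): 9 bp
  [54,64): 10 bp
  [64,71): 7 bp
  [71,75): 4 bp
  [75,89): 14 bp
  [89,95): 6 bp
  [95,101): 6 bp
  [101,119): 18 bp
  [119,125): 6 bp
  [125,136): 11 bp
  [136,148): 12 bp
  [148,159): 11 bp
  [159,160): 1 bp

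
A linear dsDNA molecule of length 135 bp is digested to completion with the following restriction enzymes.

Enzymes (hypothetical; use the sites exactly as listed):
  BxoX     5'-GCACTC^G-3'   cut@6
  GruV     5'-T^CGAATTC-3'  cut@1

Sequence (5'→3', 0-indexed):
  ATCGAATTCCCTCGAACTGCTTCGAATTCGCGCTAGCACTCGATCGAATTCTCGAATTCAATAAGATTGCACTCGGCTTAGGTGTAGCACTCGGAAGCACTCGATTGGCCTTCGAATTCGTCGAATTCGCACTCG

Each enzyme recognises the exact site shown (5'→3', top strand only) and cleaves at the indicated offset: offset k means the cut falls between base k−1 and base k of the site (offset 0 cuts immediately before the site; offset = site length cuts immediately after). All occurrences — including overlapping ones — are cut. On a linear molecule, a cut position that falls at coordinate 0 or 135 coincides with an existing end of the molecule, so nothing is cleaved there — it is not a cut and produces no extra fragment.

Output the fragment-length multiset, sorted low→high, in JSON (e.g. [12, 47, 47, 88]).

Per-enzyme occurrences:
  BxoX (GCACTCG, off=6): starts [35, 68, 86, 96, 128] → cuts [41, 74, 92, 102, 134]
  GruV (TCGAATTC, off=1): starts [1, 21, 43, 51, 111, 120] → cuts [2, 22, 44, 52, 112, 121]

All cut coordinates (distinct, sorted): [2, 22, 41, 44, 52, 74, 92, 102, 112, 121, 134]

Fragments:
  [0,2): 2 bp
  [2,22): 20 bp
  [22,41): 19 bp
  [41,44): 3 bp
  [44,52): 8 bp
  [52,74): 22 bp
  [74,92): 18 bp
  [92,102): 10 bp
  [102,112): 10 bp
  [112,121): 9 bp
  [121,134): 13 bp
  [134,135): 1 bp

[1,2,3,8,9,10,10,13,18,19,20,22]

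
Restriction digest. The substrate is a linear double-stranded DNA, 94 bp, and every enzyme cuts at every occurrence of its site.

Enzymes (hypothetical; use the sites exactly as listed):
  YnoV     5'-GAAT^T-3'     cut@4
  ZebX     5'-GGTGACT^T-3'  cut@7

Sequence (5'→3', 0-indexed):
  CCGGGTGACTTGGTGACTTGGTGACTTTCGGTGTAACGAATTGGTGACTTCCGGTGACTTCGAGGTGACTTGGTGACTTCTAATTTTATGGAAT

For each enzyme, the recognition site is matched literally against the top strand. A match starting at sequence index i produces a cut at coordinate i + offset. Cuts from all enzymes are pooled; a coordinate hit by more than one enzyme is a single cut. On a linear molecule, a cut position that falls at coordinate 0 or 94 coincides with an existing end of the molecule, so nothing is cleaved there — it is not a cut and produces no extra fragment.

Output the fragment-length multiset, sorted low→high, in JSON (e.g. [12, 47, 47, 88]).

Per-enzyme occurrences:
  YnoV GAATT/4: at [37] ⇒ [41]
  ZebX GGTGACTT/7: at [3, 11, 19, 42, 52, 63, 71] ⇒ [10, 18, 26, 49, 59, 70, 78]

Pooled cuts: [10, 18, 26, 41, 49, 59, 70, 78]

Fragments:
  [0,10): 10 bp
  [10,18): 8 bp
  [18,26): 8 bp
  [26,41): 15 bp
  [41,49): 8 bp
  [49,59): 10 bp
  [59,70): 11 bp
  [70,78): 8 bp
  [78,94): 16 bp

[8,8,8,8,10,10,11,15,16]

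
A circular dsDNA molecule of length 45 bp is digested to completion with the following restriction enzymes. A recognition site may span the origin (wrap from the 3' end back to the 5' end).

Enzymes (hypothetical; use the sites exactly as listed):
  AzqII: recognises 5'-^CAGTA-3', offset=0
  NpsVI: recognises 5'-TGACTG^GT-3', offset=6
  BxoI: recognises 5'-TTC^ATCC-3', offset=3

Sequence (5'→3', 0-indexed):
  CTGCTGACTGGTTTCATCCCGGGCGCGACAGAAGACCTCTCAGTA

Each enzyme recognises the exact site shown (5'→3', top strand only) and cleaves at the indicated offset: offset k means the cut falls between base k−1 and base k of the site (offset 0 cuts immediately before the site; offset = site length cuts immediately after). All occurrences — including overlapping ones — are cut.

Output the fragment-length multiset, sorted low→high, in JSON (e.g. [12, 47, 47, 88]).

[5,15,25]

Site scan:
  AzqII CAGTA/0: at [40] ⇒ [40]
  NpsVI TGACTGGT/6: at [4] ⇒ [10]
  BxoI TTCATCC/3: at [12] ⇒ [15]

Pooled cuts: [10, 15, 40]

Fragments:
  10→15: 5 bp
  15→40: 25 bp
  40→10 (wrap): 45-40+10 = 15 bp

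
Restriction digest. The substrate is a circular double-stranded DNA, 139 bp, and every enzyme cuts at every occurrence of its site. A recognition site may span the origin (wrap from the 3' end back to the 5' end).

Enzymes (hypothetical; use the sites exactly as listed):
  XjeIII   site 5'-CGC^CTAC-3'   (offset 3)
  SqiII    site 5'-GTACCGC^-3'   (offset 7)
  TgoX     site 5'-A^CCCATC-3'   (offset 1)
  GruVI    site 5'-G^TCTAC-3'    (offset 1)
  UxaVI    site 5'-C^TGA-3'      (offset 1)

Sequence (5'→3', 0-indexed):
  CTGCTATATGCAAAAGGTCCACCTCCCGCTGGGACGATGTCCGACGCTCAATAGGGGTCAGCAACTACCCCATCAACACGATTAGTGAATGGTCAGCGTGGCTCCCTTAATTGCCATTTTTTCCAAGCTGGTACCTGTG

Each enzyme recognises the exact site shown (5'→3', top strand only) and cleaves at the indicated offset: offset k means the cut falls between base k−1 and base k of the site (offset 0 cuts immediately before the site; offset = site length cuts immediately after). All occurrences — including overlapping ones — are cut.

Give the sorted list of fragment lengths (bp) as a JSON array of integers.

Per-enzyme occurrences:
  XjeIII (CGCCTAC, off=3): no sites
  SqiII (GTACCGC, off=7): no sites
  TgoX (ACCCATC, off=1): no sites
  GruVI (GTCTAC, off=1): no sites
  UxaVI (CTGA, off=1): no sites

Pooled cuts: ∅

Fragment lengths:
  no cuts → one circular fragment of 139 bp

[139]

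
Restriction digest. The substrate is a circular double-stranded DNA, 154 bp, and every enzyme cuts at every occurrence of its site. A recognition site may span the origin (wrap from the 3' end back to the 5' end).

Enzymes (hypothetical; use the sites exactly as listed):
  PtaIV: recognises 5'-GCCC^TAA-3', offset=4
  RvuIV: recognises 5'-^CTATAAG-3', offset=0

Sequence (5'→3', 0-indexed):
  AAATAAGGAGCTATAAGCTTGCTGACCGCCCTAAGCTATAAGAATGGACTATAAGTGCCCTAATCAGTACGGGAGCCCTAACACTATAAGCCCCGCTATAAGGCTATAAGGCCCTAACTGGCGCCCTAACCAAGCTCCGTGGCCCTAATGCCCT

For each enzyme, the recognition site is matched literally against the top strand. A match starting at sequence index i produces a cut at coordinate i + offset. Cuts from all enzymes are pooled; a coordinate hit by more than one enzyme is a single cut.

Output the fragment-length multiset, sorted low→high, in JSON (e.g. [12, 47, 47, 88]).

[4,5,8,8,11,11,12,12,12,13,18,19,21]

Scan for sites:
  PtaIV GCCCTAA/4: at [27, 56, 74, 110, 122, 141, 149] ⇒ [31, 60, 78, 114, 126, 145, 153]
  RvuIV CTATAAG/0: at [10, 35, 48, 83, 95, 103] ⇒ [10, 35, 48, 83, 95, 103]

All cut coordinates (distinct, sorted): [10, 31, 35, 48, 60, 78, 83, 95, 103, 114, 126, 145, 153]

Fragment lengths:
  10→31: 21 bp
  31→35: 4 bp
  35→48: 13 bp
  48→60: 12 bp
  60→78: 18 bp
  78→83: 5 bp
  83→95: 12 bp
  95→103: 8 bp
  103→114: 11 bp
  114→126: 12 bp
  126→145: 19 bp
  145→153: 8 bp
  153→10 (wrap): 154-153+10 = 11 bp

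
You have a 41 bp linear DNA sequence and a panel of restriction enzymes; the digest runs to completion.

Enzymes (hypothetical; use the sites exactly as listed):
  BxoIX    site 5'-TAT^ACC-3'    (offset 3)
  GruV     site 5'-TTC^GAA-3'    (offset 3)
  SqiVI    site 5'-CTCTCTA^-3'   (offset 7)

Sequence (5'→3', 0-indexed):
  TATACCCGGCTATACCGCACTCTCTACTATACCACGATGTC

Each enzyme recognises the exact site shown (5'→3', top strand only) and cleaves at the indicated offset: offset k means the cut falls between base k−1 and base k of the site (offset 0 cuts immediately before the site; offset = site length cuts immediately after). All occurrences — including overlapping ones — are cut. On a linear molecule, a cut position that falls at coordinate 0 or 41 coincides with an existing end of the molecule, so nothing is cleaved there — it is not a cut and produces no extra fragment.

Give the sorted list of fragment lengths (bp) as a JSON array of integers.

Scan for sites:
  BxoIX TATACC/3: at [0, 10, 27] ⇒ [3, 13, 30]
  GruV (TTCGAA, off=3): no sites
  SqiVI CTCTCTA/7: at [19] ⇒ [26]

Pooled cuts: [3, 13, 26, 30]

Fragments:
  [0,3): 3 bp
  [3,13): 10 bp
  [13,26): 13 bp
  [26,30): 4 bp
  [30,41): 11 bp

[3,4,10,11,13]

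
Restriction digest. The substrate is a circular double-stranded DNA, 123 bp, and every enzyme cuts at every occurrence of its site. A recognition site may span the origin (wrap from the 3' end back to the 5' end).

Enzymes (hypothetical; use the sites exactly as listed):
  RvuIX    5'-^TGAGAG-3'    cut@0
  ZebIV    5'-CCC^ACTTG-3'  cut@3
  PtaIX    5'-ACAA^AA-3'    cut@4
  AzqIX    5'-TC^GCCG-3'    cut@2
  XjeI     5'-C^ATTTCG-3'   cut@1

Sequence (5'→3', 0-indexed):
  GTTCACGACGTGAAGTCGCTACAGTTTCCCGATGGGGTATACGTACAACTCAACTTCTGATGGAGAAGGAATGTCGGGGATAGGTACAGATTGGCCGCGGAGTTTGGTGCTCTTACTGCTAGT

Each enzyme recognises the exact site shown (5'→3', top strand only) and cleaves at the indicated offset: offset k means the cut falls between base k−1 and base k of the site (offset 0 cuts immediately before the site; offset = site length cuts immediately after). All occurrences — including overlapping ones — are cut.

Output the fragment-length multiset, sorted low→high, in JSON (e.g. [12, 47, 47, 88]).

[123]

Per-enzyme occurrences:
  RvuIX (TGAGAG, off=0): no sites
  ZebIV (CCCACTTG, off=3): no sites
  PtaIX (ACAAAA, off=4): no sites
  AzqIX (TCGCCG, off=2): no sites
  XjeI (CATTTCG, off=1): no sites

Pooled cuts: ∅

Fragments:
  no cuts → one circular fragment of 123 bp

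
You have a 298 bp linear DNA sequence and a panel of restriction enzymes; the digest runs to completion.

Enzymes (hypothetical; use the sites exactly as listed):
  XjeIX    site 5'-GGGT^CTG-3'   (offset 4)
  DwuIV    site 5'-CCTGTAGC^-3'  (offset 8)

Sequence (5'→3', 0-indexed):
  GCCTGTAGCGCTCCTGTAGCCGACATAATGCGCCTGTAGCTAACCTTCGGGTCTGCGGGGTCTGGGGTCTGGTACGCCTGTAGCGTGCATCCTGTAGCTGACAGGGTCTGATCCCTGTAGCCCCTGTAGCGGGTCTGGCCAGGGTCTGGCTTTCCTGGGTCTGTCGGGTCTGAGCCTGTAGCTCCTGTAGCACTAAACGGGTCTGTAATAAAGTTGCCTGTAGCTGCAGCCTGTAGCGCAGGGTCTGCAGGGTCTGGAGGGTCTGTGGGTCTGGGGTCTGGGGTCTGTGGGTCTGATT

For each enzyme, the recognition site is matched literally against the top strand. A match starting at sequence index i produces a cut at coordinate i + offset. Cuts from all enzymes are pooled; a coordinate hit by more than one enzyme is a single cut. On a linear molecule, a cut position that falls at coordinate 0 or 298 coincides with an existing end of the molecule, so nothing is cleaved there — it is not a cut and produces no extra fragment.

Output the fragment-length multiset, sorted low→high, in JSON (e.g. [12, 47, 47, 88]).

Site scan:
  XjeIX (GGGTCTG, off=4): starts [48, 57, 64, 103, 130, 141, 156, 165, 198, 240, 249, 258, 266, 273, 280, 288] → cuts [52, 61, 68, 107, 134, 145, 160, 169, 202, 244, 253, 262, 270, 277, 284, 292]
  DwuIV (CCTGTAGC, off=8): starts [1, 12, 32, 76, 90, 113, 122, 174, 183, 216, 229] → cuts [9, 20, 40, 84, 98, 121, 130, 182, 191, 224, 237]

All cut coordinates (distinct, sorted): [9, 20, 40, 52, 61, 68, 84, 98, 107, 121, 130, 134, 145, 160, 169, 182, 191, 202, 224, 237, 244, 253, 262, 270, 277, 284, 292]

Fragment lengths:
  [0,9): 9 bp
  [9,20): 11 bp
  [20,40): 20 bp
  [40,52): 12 bp
  [52,61): 9 bp
  [61,68): 7 bp
  [68,84): 16 bp
  [84,98): 14 bp
  [98,107): 9 bp
  [107,121): 14 bp
  [121,130): 9 bp
  [130,134): 4 bp
  [134,145): 11 bp
  [145,160): 15 bp
  [160,169): 9 bp
  [169,182): 13 bp
  [182,191): 9 bp
  [191,202): 11 bp
  [202,224): 22 bp
  [224,237): 13 bp
  [237,244): 7 bp
  [244,253): 9 bp
  [253,262): 9 bp
  [262,270): 8 bp
  [270,277): 7 bp
  [277,284): 7 bp
  [284,292): 8 bp
  [292,298): 6 bp

[4,6,7,7,7,7,8,8,9,9,9,9,9,9,9,9,11,11,11,12,13,13,14,14,15,16,20,22]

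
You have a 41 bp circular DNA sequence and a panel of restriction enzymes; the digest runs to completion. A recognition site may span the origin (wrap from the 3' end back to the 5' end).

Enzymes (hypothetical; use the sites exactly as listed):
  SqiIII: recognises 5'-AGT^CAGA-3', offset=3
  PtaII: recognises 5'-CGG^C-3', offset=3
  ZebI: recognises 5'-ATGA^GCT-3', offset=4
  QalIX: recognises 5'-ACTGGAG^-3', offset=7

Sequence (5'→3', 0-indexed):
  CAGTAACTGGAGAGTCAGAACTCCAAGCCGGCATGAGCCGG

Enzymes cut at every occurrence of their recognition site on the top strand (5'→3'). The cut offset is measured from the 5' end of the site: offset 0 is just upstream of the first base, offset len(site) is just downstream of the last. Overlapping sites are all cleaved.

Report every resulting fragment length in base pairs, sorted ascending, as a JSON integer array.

[3,10,12,16]

Scan for sites:
  SqiIII (AGTCAGA, off=3): starts [12] → cuts [15]
  PtaII (CGGC, off=3): starts [28, 38] → cuts [0, 31]
  ZebI (ATGAGCT, off=4): no sites
  QalIX (ACTGGAG, off=7): starts [5] → cuts [12]

Pooled cuts: [0, 12, 15, 31]

Fragment lengths:
  0→12: 12 bp
  12→15: 3 bp
  15→31: 16 bp
  31→0 (wrap): 41-31+0 = 10 bp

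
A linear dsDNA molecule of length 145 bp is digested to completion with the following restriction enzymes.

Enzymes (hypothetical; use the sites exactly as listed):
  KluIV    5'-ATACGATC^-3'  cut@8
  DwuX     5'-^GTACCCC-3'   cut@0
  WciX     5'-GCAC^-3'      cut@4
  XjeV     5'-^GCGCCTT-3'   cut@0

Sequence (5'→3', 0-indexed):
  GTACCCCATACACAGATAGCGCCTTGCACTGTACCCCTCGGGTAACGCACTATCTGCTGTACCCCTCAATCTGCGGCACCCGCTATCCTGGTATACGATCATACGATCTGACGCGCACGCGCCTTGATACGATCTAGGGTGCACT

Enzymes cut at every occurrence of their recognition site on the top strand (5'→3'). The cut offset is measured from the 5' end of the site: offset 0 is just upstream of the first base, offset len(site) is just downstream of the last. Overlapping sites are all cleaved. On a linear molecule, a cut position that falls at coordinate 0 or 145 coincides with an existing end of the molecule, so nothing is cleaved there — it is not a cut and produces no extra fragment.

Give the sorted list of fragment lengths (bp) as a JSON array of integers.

Scan for sites:
  KluIV (ATACGATC, off=8): starts [92, 100, 126] → cuts [100, 108, 134]
  DwuX (GTACCCC, off=0): starts [0, 30, 58] → cuts [30, 58] (position 0 is a terminus of the linear molecule — no cut)
  WciX (GCAC, off=4): starts [25, 46, 75, 114, 140] → cuts [29, 50, 79, 118, 144]
  XjeV (GCGCCTT, off=0): starts [18, 118] → cuts [18, 118]

Pooled cuts: [18, 29, 30, 50, 58, 79, 100, 108, 118, 134, 144]

Fragment lengths:
  [0,18): 18 bp
  [18,29): 11 bp
  [29,30): 1 bp
  [30,50): 20 bp
  [50,58): 8 bp
  [58,79): 21 bp
  [79,100): 21 bp
  [100,108): 8 bp
  [108,118): 10 bp
  [118,134): 16 bp
  [134,144): 10 bp
  [144,145): 1 bp

[1,1,8,8,10,10,11,16,18,20,21,21]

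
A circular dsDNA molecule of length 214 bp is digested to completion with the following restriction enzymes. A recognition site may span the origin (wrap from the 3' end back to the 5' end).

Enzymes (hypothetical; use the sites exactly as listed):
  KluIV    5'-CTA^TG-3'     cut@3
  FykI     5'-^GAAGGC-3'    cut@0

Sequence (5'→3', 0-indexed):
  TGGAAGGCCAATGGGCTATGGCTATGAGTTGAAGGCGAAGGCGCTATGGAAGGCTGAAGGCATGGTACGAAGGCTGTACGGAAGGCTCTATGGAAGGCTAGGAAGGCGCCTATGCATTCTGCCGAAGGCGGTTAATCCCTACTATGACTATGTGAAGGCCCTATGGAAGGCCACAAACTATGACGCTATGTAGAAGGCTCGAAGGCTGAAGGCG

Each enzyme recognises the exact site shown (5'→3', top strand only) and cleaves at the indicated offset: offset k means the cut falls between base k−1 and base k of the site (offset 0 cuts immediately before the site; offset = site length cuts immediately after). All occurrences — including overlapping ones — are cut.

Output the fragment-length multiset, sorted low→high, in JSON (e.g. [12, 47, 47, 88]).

Per-enzyme occurrences:
  KluIV (CTATG, off=3): starts [15, 21, 43, 87, 109, 141, 147, 160, 177, 185] → cuts [18, 24, 46, 90, 112, 144, 150, 163, 180, 188]
  FykI (GAAGGC, off=0): starts [2, 30, 36, 48, 55, 68, 80, 92, 101, 123, 153, 165, 192, 200, 207] → cuts [2, 30, 36, 48, 55, 68, 80, 92, 101, 123, 153, 165, 192, 200, 207]

All cut coordinates (distinct, sorted): [2, 18, 24, 30, 36, 46, 48, 55, 68, 80, 90, 92, 101, 112, 123, 144, 150, 153, 163, 165, 180, 188, 192, 200, 207]

Fragment lengths:
  2→18: 16 bp
  18→24: 6 bp
  24→30: 6 bp
  30→36: 6 bp
  36→46: 10 bp
  46→48: 2 bp
  48→55: 7 bp
  55→68: 13 bp
  68→80: 12 bp
  80→90: 10 bp
  90→92: 2 bp
  92→101: 9 bp
  101→112: 11 bp
  112→123: 11 bp
  123→144: 21 bp
  144→150: 6 bp
  150→153: 3 bp
  153→163: 10 bp
  163→165: 2 bp
  165→180: 15 bp
  180→188: 8 bp
  188→192: 4 bp
  192→200: 8 bp
  200→207: 7 bp
  207→2 (wrap): 214-207+2 = 9 bp

[2,2,2,3,4,6,6,6,6,7,7,8,8,9,9,10,10,10,11,11,12,13,15,16,21]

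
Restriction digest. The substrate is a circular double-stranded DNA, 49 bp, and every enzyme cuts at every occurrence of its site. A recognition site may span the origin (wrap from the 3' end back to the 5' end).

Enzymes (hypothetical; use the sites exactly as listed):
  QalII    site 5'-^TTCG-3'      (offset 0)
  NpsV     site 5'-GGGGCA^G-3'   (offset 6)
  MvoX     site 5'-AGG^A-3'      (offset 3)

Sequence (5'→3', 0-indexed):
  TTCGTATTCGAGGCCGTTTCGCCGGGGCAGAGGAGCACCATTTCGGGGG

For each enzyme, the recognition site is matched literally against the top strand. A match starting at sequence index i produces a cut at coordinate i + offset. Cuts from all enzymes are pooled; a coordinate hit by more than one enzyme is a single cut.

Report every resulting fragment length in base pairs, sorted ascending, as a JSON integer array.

Site scan:
  QalII TTCG/0: at [0, 6, 17, 41] ⇒ [0, 6, 17, 41]
  NpsV GGGGCAG/6: at [23] ⇒ [29]
  MvoX AGGA/3: at [30] ⇒ [33]

All cut coordinates (distinct, sorted): [0, 6, 17, 29, 33, 41]

Fragment lengths:
  0→6: 6 bp
  6→17: 11 bp
  17→29: 12 bp
  29→33: 4 bp
  33→41: 8 bp
  41→0 (wrap): 49-41+0 = 8 bp

[4,6,8,8,11,12]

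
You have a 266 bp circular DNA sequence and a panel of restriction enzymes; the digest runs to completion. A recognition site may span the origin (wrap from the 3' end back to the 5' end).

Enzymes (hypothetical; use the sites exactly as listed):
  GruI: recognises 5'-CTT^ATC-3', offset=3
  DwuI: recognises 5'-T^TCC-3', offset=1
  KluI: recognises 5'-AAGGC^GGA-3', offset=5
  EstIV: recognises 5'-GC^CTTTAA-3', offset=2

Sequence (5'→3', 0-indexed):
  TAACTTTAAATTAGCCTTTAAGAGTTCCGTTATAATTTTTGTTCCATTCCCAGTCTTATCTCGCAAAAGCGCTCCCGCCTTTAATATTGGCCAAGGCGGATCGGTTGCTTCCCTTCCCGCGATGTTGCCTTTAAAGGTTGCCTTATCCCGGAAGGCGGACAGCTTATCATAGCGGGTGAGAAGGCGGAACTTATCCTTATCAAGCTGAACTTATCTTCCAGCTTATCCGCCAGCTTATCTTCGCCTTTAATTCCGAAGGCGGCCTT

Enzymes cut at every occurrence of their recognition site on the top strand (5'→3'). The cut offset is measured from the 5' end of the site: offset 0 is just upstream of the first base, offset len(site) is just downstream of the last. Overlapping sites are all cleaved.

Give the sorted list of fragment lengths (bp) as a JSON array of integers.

[4,5,5,6,7,7,8,8,9,10,10,12,12,12,12,14,14,16,17,18,19,20,21]

Per-enzyme occurrences:
  GruI (CTTATC, off=3): starts [54, 141, 162, 189, 195, 209, 221, 233] → cuts [57, 144, 165, 192, 198, 212, 224, 236]
  DwuI (TTCC, off=1): starts [24, 41, 46, 108, 113, 215, 250] → cuts [25, 42, 47, 109, 114, 216, 251]
  KluI (AAGGCGGA, off=5): starts [92, 151, 180] → cuts [97, 156, 185]
  EstIV (GCCTTTAA, off=2): starts [13, 76, 126, 242, 261] → cuts [15, 78, 128, 244, 263]

All cut coordinates (distinct, sorted): [15, 25, 42, 47, 57, 78, 97, 109, 114, 128, 144, 156, 165, 185, 192, 198, 212, 216, 224, 236, 244, 251, 263]

Fragments:
  15→25: 10 bp
  25→42: 17 bp
  42→47: 5 bp
  47→57: 10 bp
  57→78: 21 bp
  78→97: 19 bp
  97→109: 12 bp
  109→114: 5 bp
  114→128: 14 bp
  128→144: 16 bp
  144→156: 12 bp
  156→165: 9 bp
  165→185: 20 bp
  185→192: 7 bp
  192→198: 6 bp
  198→212: 14 bp
  212→216: 4 bp
  216→224: 8 bp
  224→236: 12 bp
  236→244: 8 bp
  244→251: 7 bp
  251→263: 12 bp
  263→15 (wrap): 266-263+15 = 18 bp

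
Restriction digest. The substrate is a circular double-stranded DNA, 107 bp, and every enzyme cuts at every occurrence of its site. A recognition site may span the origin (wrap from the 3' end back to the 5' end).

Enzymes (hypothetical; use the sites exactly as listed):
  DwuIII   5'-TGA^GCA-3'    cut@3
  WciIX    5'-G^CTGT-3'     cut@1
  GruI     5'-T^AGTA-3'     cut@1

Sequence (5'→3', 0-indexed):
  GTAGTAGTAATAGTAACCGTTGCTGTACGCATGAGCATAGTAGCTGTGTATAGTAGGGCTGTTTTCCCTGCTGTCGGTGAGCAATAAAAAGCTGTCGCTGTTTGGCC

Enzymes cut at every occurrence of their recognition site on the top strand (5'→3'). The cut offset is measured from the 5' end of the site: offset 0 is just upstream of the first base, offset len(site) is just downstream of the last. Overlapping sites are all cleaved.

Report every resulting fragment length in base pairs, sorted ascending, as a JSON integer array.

[3,4,5,6,6,7,8,10,11,11,12,12,12]

Per-enzyme occurrences:
  DwuIII (TGAGCA, off=3): starts [31, 77] → cuts [34, 80]
  WciIX (GCTGT, off=1): starts [21, 42, 57, 69, 90, 96] → cuts [22, 43, 58, 70, 91, 97]
  GruI (TAGTA, off=1): starts [1, 4, 10, 37, 50] → cuts [2, 5, 11, 38, 51]

Pooled cuts: [2, 5, 11, 22, 34, 38, 43, 51, 58, 70, 80, 91, 97]

Fragment lengths:
  2→5: 3 bp
  5→11: 6 bp
  11→22: 11 bp
  22→34: 12 bp
  34→38: 4 bp
  38→43: 5 bp
  43→51: 8 bp
  51→58: 7 bp
  58→70: 12 bp
  70→80: 10 bp
  80→91: 11 bp
  91→97: 6 bp
  97→2 (wrap): 107-97+2 = 12 bp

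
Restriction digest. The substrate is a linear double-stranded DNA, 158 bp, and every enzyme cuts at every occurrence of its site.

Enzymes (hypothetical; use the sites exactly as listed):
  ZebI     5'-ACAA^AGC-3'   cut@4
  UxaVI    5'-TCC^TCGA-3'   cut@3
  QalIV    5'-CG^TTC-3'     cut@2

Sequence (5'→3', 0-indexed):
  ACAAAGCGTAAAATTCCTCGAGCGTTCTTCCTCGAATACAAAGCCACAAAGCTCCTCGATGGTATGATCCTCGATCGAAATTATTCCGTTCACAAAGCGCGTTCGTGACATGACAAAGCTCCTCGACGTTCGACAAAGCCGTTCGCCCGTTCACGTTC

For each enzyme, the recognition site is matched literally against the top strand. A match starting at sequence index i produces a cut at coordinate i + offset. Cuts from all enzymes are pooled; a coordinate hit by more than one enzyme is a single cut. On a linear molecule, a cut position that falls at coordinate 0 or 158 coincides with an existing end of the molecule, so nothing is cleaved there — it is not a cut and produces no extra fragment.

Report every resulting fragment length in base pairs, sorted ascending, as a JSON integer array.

Per-enzyme occurrences:
  ZebI (ACAAAGC, off=4): starts [0, 37, 45, 91, 112, 132] → cuts [4, 41, 49, 95, 116, 136]
  UxaVI (TCCTCGA, off=3): starts [14, 28, 52, 67, 119] → cuts [17, 31, 55, 70, 122]
  QalIV (CGTTC, off=2): starts [22, 86, 99, 126, 139, 147, 153] → cuts [24, 88, 101, 128, 141, 149, 155]

All cut coordinates (distinct, sorted): [4, 17, 24, 31, 41, 49, 55, 70, 88, 95, 101, 116, 122, 128, 136, 141, 149, 155]

Fragment lengths:
  [0,4): 4 bp
  [4,17): 13 bp
  [17,24): 7 bp
  [24,31): 7 bp
  [31,41): 10 bp
  [41,49): 8 bp
  [49,55): 6 bp
  [55,70): 15 bp
  [70,88): 18 bp
  [88,95): 7 bp
  [95,101): 6 bp
  [101,116): 15 bp
  [116,122): 6 bp
  [122,128): 6 bp
  [128,136): 8 bp
  [136,141): 5 bp
  [141,149): 8 bp
  [149,155): 6 bp
  [155,158): 3 bp

[3,4,5,6,6,6,6,6,7,7,7,8,8,8,10,13,15,15,18]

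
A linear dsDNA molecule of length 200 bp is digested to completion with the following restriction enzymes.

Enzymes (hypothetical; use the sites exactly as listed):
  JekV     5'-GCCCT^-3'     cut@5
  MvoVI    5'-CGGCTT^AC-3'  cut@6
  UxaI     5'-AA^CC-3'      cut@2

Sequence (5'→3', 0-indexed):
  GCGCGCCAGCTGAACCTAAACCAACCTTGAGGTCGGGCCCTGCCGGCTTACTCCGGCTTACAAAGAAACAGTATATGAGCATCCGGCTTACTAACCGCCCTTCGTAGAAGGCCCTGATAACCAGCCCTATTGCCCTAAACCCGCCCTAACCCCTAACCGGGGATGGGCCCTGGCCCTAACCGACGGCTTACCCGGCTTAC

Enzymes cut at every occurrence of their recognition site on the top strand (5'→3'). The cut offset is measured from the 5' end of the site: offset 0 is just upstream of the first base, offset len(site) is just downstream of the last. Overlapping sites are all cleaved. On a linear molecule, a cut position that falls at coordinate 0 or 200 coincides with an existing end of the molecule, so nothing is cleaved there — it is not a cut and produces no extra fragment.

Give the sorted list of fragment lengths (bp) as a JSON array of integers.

[2,2,2,3,4,5,5,6,6,7,7,8,8,8,8,9,10,10,14,14,15,17,30]

Scan for sites:
  JekV (GCCCT, off=5): starts [36, 96, 110, 123, 131, 142, 166, 172] → cuts [41, 101, 115, 128, 136, 147, 171, 177]
  MvoVI (CGGCTTAC, off=6): starts [43, 53, 83, 183, 192] → cuts [49, 59, 89, 189, 198]
  UxaI (AACC, off=2): starts [12, 18, 22, 92, 118, 137, 147, 154, 177] → cuts [14, 20, 24, 94, 120, 139, 149, 156, 179]

Pooled cuts: [14, 20, 24, 41, 49, 59, 89, 94, 101, 115, 120, 128, 136, 139, 147, 149, 156, 171, 177, 179, 189, 198]

Fragment lengths:
  [0,14): 14 bp
  [14,20): 6 bp
  [20,24): 4 bp
  [24,41): 17 bp
  [41,49): 8 bp
  [49,59): 10 bp
  [59,89): 30 bp
  [89,94): 5 bp
  [94,101): 7 bp
  [101,115): 14 bp
  [115,120): 5 bp
  [120,128): 8 bp
  [128,136): 8 bp
  [136,139): 3 bp
  [139,147): 8 bp
  [147,149): 2 bp
  [149,156): 7 bp
  [156,171): 15 bp
  [171,177): 6 bp
  [177,179): 2 bp
  [179,189): 10 bp
  [189,198): 9 bp
  [198,200): 2 bp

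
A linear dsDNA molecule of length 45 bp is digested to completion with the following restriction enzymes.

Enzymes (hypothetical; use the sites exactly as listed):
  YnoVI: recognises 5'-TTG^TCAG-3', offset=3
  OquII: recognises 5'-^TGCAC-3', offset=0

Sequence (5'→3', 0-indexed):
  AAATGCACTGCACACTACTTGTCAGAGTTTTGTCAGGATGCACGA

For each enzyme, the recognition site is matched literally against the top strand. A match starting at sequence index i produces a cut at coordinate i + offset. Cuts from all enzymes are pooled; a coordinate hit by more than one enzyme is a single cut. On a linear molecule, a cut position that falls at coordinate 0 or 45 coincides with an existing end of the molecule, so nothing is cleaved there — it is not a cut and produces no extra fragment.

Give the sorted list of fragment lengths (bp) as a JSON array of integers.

Scan for sites:
  YnoVI (TTGTCAG, off=3): starts [18, 29] → cuts [21, 32]
  OquII (TGCAC, off=0): starts [3, 8, 38] → cuts [3, 8, 38]

All cut coordinates (distinct, sorted): [3, 8, 21, 32, 38]

Fragments:
  [0,3): 3 bp
  [3,8): 5 bp
  [8,21): 13 bp
  [21,32): 11 bp
  [32,38): 6 bp
  [38,45): 7 bp

[3,5,6,7,11,13]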